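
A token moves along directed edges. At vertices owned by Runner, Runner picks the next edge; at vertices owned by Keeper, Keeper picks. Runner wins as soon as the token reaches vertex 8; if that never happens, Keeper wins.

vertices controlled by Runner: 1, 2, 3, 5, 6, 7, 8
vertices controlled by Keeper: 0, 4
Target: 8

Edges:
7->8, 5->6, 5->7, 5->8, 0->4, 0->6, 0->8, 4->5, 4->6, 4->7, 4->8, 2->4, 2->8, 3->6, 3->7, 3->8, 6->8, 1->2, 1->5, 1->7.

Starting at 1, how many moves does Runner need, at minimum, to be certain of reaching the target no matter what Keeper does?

A0 = {8}
A1: add {2, 3, 5, 6, 7} — 2 (Runner) has 2→8; 3 (Runner) has 3→8; 5 (Runner) has 5→8; 6 (Runner) has 6→8; 7 (Runner) has 7→8.
A2: add {1, 4} — 1 (Runner) has 1→2; 4 (Keeper): all of {5, 6, 7, 8} already in.
1 enters the attractor at level 2, so Runner can force the target in 2 moves from there.

2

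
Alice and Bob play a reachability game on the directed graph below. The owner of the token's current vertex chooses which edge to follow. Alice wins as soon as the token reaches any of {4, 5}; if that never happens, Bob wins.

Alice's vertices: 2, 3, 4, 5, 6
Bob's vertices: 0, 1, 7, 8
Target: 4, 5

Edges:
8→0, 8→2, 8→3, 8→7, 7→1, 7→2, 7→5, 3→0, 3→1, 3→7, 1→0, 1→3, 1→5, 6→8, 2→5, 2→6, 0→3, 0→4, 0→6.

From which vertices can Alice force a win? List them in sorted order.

2, 4, 5

A0 = {4, 5}
A1: add {2} — 2 (Alice) has 2→5.
A2 = A1; e.g. 0 (Bob) can still go to 3. Fixed point.
Alice's winning region = {2, 4, 5}.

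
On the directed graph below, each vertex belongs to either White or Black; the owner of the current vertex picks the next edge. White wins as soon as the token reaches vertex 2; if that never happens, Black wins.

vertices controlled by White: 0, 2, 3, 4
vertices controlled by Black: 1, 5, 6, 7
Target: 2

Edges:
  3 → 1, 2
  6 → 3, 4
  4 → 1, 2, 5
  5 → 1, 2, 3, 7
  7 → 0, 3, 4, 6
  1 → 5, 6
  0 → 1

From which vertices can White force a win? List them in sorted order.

2, 3, 4, 6

A0 = {2}
A1: add {3, 4} — 3 (White) has 3→2; 4 (White) has 4→2.
A2: add {6} — 6 (Black): all of {3, 4} already in.
A3 = A2; e.g. 0 (White) has no edge into A2. Fixed point.
White's winning region = {2, 3, 4, 6}.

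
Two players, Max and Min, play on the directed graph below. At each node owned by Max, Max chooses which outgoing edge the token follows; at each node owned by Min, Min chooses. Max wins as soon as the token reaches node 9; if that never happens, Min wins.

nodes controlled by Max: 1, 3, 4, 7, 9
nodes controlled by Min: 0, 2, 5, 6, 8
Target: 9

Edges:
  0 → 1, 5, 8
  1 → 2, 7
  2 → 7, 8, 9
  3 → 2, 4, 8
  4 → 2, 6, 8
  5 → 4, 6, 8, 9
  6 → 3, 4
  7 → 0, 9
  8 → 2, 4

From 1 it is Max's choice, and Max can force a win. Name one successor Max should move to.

A0 = {9}
A1: add {7} — 7 (Max) has 7→9.
A2: add {1} — 1 (Max) has 1→7.
A3 = A2; e.g. 0 (Min) can still go to 5. Fixed point.
From 1, successor 7 is in the attractor (rank 1); the other successor 2 is not.

7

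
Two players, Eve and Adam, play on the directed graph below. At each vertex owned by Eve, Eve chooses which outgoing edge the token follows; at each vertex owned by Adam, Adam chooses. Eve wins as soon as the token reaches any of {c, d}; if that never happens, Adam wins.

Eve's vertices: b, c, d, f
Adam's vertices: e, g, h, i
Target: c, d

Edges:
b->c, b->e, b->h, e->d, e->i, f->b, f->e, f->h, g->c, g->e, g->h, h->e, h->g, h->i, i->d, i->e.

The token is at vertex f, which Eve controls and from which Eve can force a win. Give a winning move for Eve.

b

A0 = {c, d}
A1: add {b} — b (Eve) has b→c.
A2: add {f} — f (Eve) has f→b.
A3 = A2; e.g. e (Adam) can still go to i. Fixed point.
From f, successor b is in the attractor (rank 1); the other successors e, h are not.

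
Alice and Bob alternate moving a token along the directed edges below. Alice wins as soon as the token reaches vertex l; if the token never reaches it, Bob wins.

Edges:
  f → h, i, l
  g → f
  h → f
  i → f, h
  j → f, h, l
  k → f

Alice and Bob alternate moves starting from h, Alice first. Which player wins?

Track states (vertex, player-to-move).
A0 = {(l,Alice), (l,Bob)}
A1: add {(f,Alice), (j,Alice)}.
A2: add {(g,Bob), (h,Bob), (k,Bob)}.
A3: add {(i,Alice)}.
A4 = A3; e.g. (f,Bob) stays out. (h,Alice) never enters ⇒ Bob avoids the target.

Bob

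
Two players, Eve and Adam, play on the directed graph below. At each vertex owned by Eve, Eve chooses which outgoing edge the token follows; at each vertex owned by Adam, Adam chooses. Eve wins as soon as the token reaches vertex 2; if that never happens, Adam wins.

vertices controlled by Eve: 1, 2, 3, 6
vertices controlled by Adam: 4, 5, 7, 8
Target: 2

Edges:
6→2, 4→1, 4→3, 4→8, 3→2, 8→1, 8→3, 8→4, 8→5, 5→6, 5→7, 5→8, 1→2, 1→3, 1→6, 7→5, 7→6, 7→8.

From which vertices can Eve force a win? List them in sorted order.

A0 = {2}
A1: add {1, 3, 6} — 1 (Eve) has 1→2; 3 (Eve) has 3→2; 6 (Eve) has 6→2.
A2 = A1; e.g. 4 (Adam) can still go to 8. Fixed point.
Eve's winning region = {1, 2, 3, 6}.

1, 2, 3, 6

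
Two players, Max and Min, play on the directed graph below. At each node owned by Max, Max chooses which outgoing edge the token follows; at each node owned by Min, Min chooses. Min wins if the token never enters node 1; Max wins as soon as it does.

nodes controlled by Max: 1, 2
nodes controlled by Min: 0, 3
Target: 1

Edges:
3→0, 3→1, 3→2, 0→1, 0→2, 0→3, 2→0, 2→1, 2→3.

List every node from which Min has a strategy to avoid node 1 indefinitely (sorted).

A0 = {1}
A1: add {2} — 2 (Max) has 2→1.
A2 = A1; e.g. 0 (Min) can still go to 3. Fixed point.
Max's attractor = {1, 2}; Min avoids the target exactly from the complement.

0, 3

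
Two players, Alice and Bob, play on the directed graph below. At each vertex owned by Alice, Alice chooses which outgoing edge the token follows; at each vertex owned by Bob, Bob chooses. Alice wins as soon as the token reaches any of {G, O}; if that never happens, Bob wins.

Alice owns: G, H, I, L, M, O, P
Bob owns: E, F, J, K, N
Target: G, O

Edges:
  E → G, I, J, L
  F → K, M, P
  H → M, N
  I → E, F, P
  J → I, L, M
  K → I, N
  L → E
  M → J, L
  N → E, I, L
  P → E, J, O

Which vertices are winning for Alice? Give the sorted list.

A0 = {G, O}
A1: add {P} — P (Alice) has P→O.
A2: add {I} — I (Alice) has I→P.
A3 = A2; e.g. E (Bob) can still go to J. Fixed point.
Alice's winning region = {G, I, O, P}.

G, I, O, P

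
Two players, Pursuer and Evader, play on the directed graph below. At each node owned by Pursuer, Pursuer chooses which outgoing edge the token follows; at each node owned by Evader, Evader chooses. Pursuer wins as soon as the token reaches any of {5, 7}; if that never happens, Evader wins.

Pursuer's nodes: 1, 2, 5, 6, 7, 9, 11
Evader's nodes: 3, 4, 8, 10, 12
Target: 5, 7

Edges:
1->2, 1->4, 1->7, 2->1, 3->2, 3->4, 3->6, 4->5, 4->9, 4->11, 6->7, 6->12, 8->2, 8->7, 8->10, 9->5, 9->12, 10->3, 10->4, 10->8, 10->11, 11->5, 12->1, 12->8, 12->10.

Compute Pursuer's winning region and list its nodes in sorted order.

1, 2, 3, 4, 5, 6, 7, 9, 11

A0 = {5, 7}
A1: add {1, 6, 9, 11} — 1 (Pursuer) has 1→7; 6 (Pursuer) has 6→7; 9 (Pursuer) has 9→5; 11 (Pursuer) has 11→5.
A2: add {2, 4} — 2 (Pursuer) has 2→1; 4 (Evader): all of {5, 9, 11} already in.
A3: add {3} — 3 (Evader): all of {2, 4, 6} already in.
A4 = A3; e.g. 8 (Evader) can still go to 10. Fixed point.
Pursuer's winning region = {1, 2, 3, 4, 5, 6, 7, 9, 11}.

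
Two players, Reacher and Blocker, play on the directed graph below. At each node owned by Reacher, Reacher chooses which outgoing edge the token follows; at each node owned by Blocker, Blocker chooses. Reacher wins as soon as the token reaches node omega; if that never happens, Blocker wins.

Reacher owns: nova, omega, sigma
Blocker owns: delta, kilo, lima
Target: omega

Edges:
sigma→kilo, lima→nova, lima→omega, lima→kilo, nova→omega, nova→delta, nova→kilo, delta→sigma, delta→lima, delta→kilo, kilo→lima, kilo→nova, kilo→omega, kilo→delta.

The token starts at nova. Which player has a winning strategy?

A0 = {omega}
A1: add {nova} — nova (Reacher) has nova→omega.
A2 = A1; e.g. sigma (Reacher) has no edge into A1. Fixed point.
nova ∈ A1, so Reacher can force the target.

Reacher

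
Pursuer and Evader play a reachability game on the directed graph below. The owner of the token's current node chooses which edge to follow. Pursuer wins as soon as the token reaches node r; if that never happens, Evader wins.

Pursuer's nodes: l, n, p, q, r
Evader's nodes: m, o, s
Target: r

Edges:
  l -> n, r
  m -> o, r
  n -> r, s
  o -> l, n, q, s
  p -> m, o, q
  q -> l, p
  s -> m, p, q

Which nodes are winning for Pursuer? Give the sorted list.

l, n, p, q, r

A0 = {r}
A1: add {l, n} — l (Pursuer) has l→r; n (Pursuer) has n→r.
A2: add {q} — q (Pursuer) has q→l.
A3: add {p} — p (Pursuer) has p→q.
A4 = A3; e.g. m (Evader) can still go to o. Fixed point.
Pursuer's winning region = {l, n, p, q, r}.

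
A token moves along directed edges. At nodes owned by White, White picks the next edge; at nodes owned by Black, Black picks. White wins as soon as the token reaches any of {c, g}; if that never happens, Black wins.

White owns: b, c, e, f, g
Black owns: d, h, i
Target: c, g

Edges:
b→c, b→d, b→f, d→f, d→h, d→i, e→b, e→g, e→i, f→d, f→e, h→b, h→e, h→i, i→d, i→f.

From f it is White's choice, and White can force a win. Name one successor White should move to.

e

A0 = {c, g}
A1: add {b, e} — b (White) has b→c; e (White) has e→g.
A2: add {f} — f (White) has f→e.
A3 = A2; e.g. d (Black) can still go to h. Fixed point.
From f, successor e is in the attractor (rank 1); the other successor d is not.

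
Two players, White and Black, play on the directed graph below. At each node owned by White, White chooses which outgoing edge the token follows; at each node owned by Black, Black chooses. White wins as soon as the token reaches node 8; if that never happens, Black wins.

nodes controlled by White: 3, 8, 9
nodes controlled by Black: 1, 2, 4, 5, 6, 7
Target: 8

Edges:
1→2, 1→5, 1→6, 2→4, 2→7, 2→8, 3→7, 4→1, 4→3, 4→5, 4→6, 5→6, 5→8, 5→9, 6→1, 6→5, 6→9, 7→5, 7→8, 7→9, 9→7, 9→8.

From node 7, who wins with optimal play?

Black

A0 = {8}
A1: add {9} — 9 (White) has 9→8.
A2 = A1; e.g. 1 (Black) can still go to 2. Fixed point.
7 never enters the attractor, so Black can avoid the target forever.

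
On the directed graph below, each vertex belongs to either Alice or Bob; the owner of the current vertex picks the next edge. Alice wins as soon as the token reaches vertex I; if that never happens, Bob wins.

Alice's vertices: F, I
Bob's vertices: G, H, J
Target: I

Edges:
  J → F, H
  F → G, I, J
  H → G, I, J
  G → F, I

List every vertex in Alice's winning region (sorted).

A0 = {I}
A1: add {F} — F (Alice) has F→I.
A2: add {G} — G (Bob): all of {F, I} already in.
A3 = A2; e.g. H (Bob) can still go to J. Fixed point.
Alice's winning region = {F, G, I}.

F, G, I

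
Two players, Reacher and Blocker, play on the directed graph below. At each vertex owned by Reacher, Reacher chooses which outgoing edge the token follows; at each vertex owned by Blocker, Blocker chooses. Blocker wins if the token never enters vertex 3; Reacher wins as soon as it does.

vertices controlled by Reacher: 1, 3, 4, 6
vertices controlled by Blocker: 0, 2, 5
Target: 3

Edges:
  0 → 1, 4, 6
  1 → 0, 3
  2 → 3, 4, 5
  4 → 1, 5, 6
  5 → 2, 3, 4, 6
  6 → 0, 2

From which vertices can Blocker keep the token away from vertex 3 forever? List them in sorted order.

A0 = {3}
A1: add {1} — 1 (Reacher) has 1→3.
A2: add {4} — 4 (Reacher) has 4→1.
A3 = A2; e.g. 0 (Blocker) can still go to 6. Fixed point.
Reacher's attractor = {1, 3, 4}; Blocker avoids the target exactly from the complement.

0, 2, 5, 6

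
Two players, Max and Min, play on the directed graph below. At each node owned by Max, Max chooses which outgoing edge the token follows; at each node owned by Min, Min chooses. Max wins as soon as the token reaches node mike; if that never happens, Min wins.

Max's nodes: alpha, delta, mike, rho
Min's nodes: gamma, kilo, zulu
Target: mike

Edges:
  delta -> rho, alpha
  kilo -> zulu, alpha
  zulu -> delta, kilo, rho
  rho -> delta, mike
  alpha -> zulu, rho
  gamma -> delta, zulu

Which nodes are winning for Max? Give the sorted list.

alpha, delta, mike, rho

A0 = {mike}
A1: add {rho} — rho (Max) has rho→mike.
A2: add {alpha, delta} — delta (Max) has delta→rho; alpha (Max) has alpha→rho.
A3 = A2; e.g. kilo (Min) can still go to zulu. Fixed point.
Max's winning region = {alpha, delta, mike, rho}.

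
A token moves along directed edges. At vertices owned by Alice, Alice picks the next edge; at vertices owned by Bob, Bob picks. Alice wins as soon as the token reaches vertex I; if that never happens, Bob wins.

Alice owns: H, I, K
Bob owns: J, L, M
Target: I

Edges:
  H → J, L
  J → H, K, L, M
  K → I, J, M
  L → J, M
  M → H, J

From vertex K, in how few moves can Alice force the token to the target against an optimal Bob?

A0 = {I}
A1: add {K} — K (Alice) has K→I.
A2 = A1; e.g. H (Alice) has no edge into A1. Fixed point.
K enters the attractor at level 1, so Alice can force the target in 1 move from there.

1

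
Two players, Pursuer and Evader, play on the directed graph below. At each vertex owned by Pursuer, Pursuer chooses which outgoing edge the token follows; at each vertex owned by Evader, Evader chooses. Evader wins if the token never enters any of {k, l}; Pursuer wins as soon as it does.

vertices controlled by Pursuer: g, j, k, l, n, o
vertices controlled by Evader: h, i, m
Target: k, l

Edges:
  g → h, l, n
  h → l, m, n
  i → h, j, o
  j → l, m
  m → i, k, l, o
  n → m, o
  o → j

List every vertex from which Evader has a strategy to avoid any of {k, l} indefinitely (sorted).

A0 = {k, l}
A1: add {g, j} — g (Pursuer) has g→l; j (Pursuer) has j→l.
A2: add {o} — o (Pursuer) has o→j.
A3: add {n} — n (Pursuer) has n→o.
A4 = A3; e.g. h (Evader) can still go to m. Fixed point.
Pursuer's attractor = {g, j, k, l, n, o}; Evader avoids the target exactly from the complement.

h, i, m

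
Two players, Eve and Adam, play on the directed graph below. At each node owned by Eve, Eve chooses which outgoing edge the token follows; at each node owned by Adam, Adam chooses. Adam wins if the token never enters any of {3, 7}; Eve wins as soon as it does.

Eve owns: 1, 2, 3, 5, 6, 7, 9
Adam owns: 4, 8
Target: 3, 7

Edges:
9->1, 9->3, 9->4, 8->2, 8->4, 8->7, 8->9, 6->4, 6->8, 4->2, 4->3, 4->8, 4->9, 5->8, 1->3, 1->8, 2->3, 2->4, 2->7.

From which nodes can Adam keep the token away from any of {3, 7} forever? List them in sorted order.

4, 5, 6, 8

A0 = {3, 7}
A1: add {1, 2, 9} — 1 (Eve) has 1→3; 2 (Eve) has 2→3; 9 (Eve) has 9→3.
A2 = A1; e.g. 4 (Adam) can still go to 8. Fixed point.
Eve's attractor = {1, 2, 3, 7, 9}; Adam avoids the target exactly from the complement.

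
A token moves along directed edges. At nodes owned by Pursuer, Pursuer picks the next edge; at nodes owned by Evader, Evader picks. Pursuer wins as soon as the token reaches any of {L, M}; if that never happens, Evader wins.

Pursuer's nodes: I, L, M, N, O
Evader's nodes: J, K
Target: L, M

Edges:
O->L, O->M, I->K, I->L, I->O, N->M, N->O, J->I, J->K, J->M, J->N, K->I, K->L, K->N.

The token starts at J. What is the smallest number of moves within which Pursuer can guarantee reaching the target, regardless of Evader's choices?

3

A0 = {L, M}
A1: add {I, N, O} — I (Pursuer) has I→L; N (Pursuer) has N→M; O (Pursuer) has O→L.
A2: add {K} — K (Evader): all of {I, L, N} already in.
A3: add {J} — J (Evader): all of {I, K, M, N} already in.
A3 = all vertices. Fixed point.
J enters the attractor at level 3, so Pursuer can force the target in 3 moves from there.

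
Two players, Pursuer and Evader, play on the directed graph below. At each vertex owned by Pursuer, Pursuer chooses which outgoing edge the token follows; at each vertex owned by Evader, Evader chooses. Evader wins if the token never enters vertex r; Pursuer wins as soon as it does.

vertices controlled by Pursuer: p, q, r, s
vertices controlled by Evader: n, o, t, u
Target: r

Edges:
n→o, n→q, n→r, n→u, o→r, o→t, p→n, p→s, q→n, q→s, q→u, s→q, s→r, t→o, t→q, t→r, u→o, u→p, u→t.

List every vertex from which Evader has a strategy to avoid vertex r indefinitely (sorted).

A0 = {r}
A1: add {s} — s (Pursuer) has s→r.
A2: add {p, q} — p (Pursuer) has p→s; q (Pursuer) has q→s.
A3 = A2; e.g. n (Evader) can still go to o. Fixed point.
Pursuer's attractor = {p, q, r, s}; Evader avoids the target exactly from the complement.

n, o, t, u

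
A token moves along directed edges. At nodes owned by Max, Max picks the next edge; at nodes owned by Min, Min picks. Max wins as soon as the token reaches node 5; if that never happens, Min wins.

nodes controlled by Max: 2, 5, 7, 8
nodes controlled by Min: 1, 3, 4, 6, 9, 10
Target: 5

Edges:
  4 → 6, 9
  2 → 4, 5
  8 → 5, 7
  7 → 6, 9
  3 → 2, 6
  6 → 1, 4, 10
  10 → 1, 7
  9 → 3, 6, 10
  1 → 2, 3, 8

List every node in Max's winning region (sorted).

A0 = {5}
A1: add {2, 8} — 2 (Max) has 2→5; 8 (Max) has 8→5.
A2 = A1; e.g. 1 (Min) can still go to 3. Fixed point.
Max's winning region = {2, 5, 8}.

2, 5, 8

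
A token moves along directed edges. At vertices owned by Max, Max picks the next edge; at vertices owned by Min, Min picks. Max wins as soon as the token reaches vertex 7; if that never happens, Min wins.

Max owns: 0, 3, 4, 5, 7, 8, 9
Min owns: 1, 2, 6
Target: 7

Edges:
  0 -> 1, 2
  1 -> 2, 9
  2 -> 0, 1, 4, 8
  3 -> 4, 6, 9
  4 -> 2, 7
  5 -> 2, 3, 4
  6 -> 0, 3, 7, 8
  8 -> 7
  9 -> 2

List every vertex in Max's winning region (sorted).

A0 = {7}
A1: add {4, 8} — 4 (Max) has 4→7; 8 (Max) has 8→7.
A2: add {3, 5} — 3 (Max) has 3→4; 5 (Max) has 5→4.
A3 = A2; e.g. 0 (Max) has no edge into A2. Fixed point.
Max's winning region = {3, 4, 5, 7, 8}.

3, 4, 5, 7, 8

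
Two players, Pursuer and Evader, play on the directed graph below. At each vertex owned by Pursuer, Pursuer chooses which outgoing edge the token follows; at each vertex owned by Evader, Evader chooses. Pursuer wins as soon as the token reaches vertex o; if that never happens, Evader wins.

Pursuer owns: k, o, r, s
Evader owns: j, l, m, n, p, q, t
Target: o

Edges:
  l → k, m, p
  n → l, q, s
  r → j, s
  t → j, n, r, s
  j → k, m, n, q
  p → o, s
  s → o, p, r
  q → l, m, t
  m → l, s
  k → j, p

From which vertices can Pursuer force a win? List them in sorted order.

k, o, p, r, s

A0 = {o}
A1: add {s} — s (Pursuer) has s→o.
A2: add {p, r} — p (Evader): all of {o, s} already in; r (Pursuer) has r→s.
A3: add {k} — k (Pursuer) has k→p.
A4 = A3; e.g. j (Evader) can still go to m. Fixed point.
Pursuer's winning region = {k, o, p, r, s}.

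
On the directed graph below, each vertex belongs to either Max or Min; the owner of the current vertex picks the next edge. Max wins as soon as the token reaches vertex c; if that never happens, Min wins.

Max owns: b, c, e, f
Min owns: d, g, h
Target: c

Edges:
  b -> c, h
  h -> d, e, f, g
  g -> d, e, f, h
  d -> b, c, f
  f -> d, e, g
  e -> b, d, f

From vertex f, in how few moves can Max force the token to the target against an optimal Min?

3

A0 = {c}
A1: add {b} — b (Max) has b→c.
A2: add {e} — e (Max) has e→b.
A3: add {f} — f (Max) has f→e.
f enters the attractor at level 3, so Max can force the target in 3 moves from there.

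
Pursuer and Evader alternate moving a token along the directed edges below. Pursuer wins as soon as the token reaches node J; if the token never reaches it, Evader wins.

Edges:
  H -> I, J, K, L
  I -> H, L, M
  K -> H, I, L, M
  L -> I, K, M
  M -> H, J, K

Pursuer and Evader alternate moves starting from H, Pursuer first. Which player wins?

Track states (vertex, player-to-move).
A0 = {(J,Pursuer), (J,Evader)}
A1: add {(H,Pursuer), (M,Pursuer)}.
(H,Pursuer) ∈ A1 ⇒ Pursuer forces the target.

Pursuer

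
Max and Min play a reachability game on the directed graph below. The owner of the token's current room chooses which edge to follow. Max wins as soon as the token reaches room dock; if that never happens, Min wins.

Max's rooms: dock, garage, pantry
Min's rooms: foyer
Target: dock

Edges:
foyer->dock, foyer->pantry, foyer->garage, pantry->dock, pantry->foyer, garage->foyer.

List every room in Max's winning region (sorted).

A0 = {dock}
A1: add {pantry} — pantry (Max) has pantry→dock.
A2 = A1; e.g. foyer (Min) can still go to garage. Fixed point.
Max's winning region = {dock, pantry}.

dock, pantry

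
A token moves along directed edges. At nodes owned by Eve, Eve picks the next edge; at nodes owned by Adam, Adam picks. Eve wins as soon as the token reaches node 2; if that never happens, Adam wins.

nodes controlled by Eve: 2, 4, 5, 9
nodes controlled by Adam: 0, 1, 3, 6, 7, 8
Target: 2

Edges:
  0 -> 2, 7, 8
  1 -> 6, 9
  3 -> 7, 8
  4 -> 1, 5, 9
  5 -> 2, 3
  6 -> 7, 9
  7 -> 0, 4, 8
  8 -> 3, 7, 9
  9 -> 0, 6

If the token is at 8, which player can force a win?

Adam

A0 = {2}
A1: add {5} — 5 (Eve) has 5→2.
A2: add {4} — 4 (Eve) has 4→5.
A3 = A2; e.g. 0 (Adam) can still go to 7. Fixed point.
8 never enters the attractor, so Adam can avoid the target forever.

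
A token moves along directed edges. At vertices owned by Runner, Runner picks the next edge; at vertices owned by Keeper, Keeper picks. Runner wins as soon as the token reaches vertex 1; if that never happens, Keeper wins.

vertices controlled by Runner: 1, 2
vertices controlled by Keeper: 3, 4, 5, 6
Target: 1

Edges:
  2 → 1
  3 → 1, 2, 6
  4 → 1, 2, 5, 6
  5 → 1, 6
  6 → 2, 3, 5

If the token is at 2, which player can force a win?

A0 = {1}
A1: add {2} — 2 (Runner) has 2→1.
A2 = A1; e.g. 3 (Keeper) can still go to 6. Fixed point.
2 ∈ A1, so Runner can force the target.

Runner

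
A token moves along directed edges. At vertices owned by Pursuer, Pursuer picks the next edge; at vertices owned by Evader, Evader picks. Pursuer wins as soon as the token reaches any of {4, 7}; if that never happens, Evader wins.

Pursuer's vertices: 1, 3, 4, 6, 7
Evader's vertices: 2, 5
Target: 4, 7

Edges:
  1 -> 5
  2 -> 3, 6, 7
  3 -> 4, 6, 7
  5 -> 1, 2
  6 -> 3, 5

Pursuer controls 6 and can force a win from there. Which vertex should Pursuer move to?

A0 = {4, 7}
A1: add {3} — 3 (Pursuer) has 3→4.
A2: add {6} — 6 (Pursuer) has 6→3.
A3: add {2} — 2 (Evader): all of {3, 6, 7} already in.
A4 = A3; e.g. 1 (Pursuer) has no edge into A3. Fixed point.
From 6, successor 3 is in the attractor (rank 1); the other successor 5 is not.

3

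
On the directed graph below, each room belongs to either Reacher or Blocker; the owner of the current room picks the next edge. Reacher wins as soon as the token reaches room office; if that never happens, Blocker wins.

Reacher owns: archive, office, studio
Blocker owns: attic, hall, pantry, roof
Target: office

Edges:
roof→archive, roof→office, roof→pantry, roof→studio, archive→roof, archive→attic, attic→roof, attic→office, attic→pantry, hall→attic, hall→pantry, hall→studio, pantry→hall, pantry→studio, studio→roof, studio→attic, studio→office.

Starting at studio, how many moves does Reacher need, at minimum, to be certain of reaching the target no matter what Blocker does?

A0 = {office}
A1: add {studio} — studio (Reacher) has studio→office.
A2 = A1; e.g. roof (Blocker) can still go to archive. Fixed point.
studio enters the attractor at level 1, so Reacher can force the target in 1 move from there.

1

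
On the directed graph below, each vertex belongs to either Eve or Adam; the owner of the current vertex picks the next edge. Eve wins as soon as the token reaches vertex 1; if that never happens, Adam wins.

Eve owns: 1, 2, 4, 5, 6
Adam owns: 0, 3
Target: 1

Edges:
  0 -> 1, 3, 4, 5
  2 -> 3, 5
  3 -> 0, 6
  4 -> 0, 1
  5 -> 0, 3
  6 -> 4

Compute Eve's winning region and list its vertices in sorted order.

A0 = {1}
A1: add {4} — 4 (Eve) has 4→1.
A2: add {6} — 6 (Eve) has 6→4.
A3 = A2; e.g. 0 (Adam) can still go to 3. Fixed point.
Eve's winning region = {1, 4, 6}.

1, 4, 6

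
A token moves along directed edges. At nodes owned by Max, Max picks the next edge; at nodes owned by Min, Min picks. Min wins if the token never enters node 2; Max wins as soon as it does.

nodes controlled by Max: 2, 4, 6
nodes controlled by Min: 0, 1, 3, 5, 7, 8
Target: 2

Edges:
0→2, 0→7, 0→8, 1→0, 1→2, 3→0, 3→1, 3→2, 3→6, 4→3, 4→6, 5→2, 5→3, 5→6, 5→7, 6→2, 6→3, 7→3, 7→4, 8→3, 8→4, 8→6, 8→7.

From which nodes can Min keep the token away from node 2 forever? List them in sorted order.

A0 = {2}
A1: add {6} — 6 (Max) has 6→2.
A2: add {4} — 4 (Max) has 4→6.
A3 = A2; e.g. 0 (Min) can still go to 7. Fixed point.
Max's attractor = {2, 4, 6}; Min avoids the target exactly from the complement.

0, 1, 3, 5, 7, 8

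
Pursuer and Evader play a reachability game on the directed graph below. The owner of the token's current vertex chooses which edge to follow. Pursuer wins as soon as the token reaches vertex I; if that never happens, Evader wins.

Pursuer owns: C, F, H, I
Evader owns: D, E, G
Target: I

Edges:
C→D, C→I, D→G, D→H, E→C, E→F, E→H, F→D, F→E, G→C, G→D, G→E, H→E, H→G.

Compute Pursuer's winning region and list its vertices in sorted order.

A0 = {I}
A1: add {C} — C (Pursuer) has C→I.
A2 = A1; e.g. D (Evader) can still go to G. Fixed point.
Pursuer's winning region = {C, I}.

C, I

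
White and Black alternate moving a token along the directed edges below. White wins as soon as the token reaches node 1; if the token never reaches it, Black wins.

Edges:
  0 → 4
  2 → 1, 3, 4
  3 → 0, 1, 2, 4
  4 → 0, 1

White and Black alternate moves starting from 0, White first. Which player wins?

Black

Track states (vertex, player-to-move).
A0 = {(1,White), (1,Black)}
A1: add {(2,White), (3,White), (4,White)}.
A2: add {(0,Black), (2,Black)}.
A3 = A2; e.g. (0,White) stays out. (0,White) never enters ⇒ Black avoids the target.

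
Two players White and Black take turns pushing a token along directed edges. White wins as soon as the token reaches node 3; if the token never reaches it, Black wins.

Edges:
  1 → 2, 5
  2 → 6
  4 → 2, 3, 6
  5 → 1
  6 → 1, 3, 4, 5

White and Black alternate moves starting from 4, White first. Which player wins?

White

Track states (vertex, player-to-move).
A0 = {(3,White), (3,Black)}
A1: add {(4,White), (6,White)}.
(4,White) ∈ A1 ⇒ White forces the target.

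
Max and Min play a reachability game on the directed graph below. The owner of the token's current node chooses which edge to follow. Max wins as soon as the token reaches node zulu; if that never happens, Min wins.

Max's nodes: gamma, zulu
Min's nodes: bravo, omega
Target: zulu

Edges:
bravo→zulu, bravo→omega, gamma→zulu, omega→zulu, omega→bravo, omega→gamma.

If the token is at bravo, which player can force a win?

A0 = {zulu}
A1: add {gamma} — gamma (Max) has gamma→zulu.
A2 = A1; e.g. bravo (Min) can still go to omega. Fixed point.
bravo never enters the attractor, so Min can avoid the target forever.

Min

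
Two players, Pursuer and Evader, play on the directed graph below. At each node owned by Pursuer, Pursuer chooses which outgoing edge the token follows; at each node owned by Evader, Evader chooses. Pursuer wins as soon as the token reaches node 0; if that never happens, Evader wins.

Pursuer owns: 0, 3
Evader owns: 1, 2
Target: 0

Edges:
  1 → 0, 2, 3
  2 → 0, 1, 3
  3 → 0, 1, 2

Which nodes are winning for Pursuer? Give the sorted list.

A0 = {0}
A1: add {3} — 3 (Pursuer) has 3→0.
A2 = A1; e.g. 1 (Evader) can still go to 2. Fixed point.
Pursuer's winning region = {0, 3}.

0, 3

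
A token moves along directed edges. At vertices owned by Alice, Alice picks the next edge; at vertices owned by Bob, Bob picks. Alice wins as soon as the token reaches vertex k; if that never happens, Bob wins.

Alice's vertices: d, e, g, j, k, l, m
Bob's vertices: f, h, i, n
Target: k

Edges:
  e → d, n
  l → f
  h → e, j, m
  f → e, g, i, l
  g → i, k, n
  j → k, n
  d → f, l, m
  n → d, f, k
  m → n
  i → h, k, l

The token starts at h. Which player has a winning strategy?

A0 = {k}
A1: add {g, j} — g (Alice) has g→k; j (Alice) has j→k.
A2 = A1; e.g. d (Alice) has no edge into A1. Fixed point.
h never enters the attractor, so Bob can avoid the target forever.

Bob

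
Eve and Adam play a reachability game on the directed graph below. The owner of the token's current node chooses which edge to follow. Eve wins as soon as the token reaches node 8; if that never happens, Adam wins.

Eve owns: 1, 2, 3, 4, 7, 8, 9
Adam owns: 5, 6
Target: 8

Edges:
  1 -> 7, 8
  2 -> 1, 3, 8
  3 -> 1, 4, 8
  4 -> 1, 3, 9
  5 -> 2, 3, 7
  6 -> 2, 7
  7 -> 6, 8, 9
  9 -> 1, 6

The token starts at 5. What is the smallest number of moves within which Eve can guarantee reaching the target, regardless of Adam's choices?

A0 = {8}
A1: add {1, 2, 3, 7} — 1 (Eve) has 1→8; 2 (Eve) has 2→8; 3 (Eve) has 3→8; 7 (Eve) has 7→8.
A2: add {4, 5, 6, 9} — 4 (Eve) has 4→1; 5 (Adam): all of {2, 3, 7} already in; 6 (Adam): all of {2, 7} already in; 9 (Eve) has 9→1.
A2 = all vertices. Fixed point.
5 enters the attractor at level 2, so Eve can force the target in 2 moves from there.

2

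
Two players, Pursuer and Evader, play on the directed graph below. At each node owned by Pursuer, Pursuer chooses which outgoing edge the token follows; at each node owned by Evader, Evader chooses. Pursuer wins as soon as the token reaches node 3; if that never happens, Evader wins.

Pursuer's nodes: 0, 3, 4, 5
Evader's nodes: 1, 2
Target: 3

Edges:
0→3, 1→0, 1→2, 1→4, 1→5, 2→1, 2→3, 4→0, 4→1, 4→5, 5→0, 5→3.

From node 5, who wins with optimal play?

A0 = {3}
A1: add {0, 5} — 0 (Pursuer) has 0→3; 5 (Pursuer) has 5→3.
5 ∈ A1, so Pursuer can force the target.

Pursuer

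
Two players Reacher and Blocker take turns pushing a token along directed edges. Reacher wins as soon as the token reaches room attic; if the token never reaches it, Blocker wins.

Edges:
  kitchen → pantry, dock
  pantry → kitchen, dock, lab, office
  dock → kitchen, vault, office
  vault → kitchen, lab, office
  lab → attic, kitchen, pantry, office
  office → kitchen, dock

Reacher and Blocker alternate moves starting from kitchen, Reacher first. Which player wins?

Track states (vertex, player-to-move).
A0 = {(attic,Reacher), (attic,Blocker)}
A1: add {(lab,Reacher)}.
A2 = A1; e.g. (kitchen,Reacher) stays out. (kitchen,Reacher) never enters ⇒ Blocker avoids the target.

Blocker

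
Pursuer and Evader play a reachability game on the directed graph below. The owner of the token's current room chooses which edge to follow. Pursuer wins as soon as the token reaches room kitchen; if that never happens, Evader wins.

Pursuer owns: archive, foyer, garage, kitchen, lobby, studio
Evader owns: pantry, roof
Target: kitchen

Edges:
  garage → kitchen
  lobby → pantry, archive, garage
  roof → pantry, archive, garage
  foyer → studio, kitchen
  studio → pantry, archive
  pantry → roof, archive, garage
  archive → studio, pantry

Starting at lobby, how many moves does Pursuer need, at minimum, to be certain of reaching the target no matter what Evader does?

A0 = {kitchen}
A1: add {foyer, garage} — foyer (Pursuer) has foyer→kitchen; garage (Pursuer) has garage→kitchen.
A2: add {lobby} — lobby (Pursuer) has lobby→garage.
A3 = A2; e.g. studio (Pursuer) has no edge into A2. Fixed point.
lobby enters the attractor at level 2, so Pursuer can force the target in 2 moves from there.

2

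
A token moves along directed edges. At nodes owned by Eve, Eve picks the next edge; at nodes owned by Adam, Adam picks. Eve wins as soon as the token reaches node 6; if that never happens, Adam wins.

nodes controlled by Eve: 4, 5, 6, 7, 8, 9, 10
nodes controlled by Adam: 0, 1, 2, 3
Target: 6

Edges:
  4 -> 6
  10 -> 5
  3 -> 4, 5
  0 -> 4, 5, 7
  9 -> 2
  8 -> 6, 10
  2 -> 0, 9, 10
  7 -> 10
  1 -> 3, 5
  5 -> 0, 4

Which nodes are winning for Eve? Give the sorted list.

A0 = {6}
A1: add {4, 8} — 4 (Eve) has 4→6; 8 (Eve) has 8→6.
A2: add {5} — 5 (Eve) has 5→4.
A3: add {3, 10} — 3 (Adam): all of {4, 5} already in; 10 (Eve) has 10→5.
A4: add {1, 7} — 1 (Adam): all of {3, 5} already in; 7 (Eve) has 7→10.
A5: add {0} — 0 (Adam): all of {4, 5, 7} already in.
A6 = A5; e.g. 2 (Adam) can still go to 9. Fixed point.
Eve's winning region = {0, 1, 3, 4, 5, 6, 7, 8, 10}.

0, 1, 3, 4, 5, 6, 7, 8, 10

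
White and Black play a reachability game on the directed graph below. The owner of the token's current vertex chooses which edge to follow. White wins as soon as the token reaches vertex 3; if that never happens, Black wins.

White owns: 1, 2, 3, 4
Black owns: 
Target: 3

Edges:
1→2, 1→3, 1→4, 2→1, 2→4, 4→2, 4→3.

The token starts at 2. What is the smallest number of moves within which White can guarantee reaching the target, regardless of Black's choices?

2

A0 = {3}
A1: add {1, 4} — 1 (White) has 1→3; 4 (White) has 4→3.
A2: add {2} — 2 (White) has 2→1.
A2 = all vertices. Fixed point.
2 enters the attractor at level 2, so White can force the target in 2 moves from there.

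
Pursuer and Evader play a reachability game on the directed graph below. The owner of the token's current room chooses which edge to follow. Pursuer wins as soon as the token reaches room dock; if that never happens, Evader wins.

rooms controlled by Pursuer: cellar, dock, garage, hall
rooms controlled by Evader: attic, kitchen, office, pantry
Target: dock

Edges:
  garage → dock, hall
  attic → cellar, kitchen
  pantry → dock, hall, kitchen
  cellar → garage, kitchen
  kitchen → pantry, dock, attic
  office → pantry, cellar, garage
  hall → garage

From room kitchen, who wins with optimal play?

A0 = {dock}
A1: add {garage} — garage (Pursuer) has garage→dock.
A2: add {cellar, hall} — cellar (Pursuer) has cellar→garage; hall (Pursuer) has hall→garage.
A3 = A2; e.g. pantry (Evader) can still go to kitchen. Fixed point.
kitchen never enters the attractor, so Evader can avoid the target forever.

Evader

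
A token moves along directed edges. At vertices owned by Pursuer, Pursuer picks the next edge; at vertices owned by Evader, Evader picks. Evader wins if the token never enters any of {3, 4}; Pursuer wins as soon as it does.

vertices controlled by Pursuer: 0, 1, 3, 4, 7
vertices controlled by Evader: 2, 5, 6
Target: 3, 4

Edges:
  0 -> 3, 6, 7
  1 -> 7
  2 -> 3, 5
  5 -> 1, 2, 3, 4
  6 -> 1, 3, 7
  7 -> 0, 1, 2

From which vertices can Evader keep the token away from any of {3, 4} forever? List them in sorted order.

A0 = {3, 4}
A1: add {0} — 0 (Pursuer) has 0→3.
A2: add {7} — 7 (Pursuer) has 7→0.
A3: add {1} — 1 (Pursuer) has 1→7.
A4: add {6} — 6 (Evader): all of {1, 3, 7} already in.
A5 = A4; e.g. 2 (Evader) can still go to 5. Fixed point.
Pursuer's attractor = {0, 1, 3, 4, 6, 7}; Evader avoids the target exactly from the complement.

2, 5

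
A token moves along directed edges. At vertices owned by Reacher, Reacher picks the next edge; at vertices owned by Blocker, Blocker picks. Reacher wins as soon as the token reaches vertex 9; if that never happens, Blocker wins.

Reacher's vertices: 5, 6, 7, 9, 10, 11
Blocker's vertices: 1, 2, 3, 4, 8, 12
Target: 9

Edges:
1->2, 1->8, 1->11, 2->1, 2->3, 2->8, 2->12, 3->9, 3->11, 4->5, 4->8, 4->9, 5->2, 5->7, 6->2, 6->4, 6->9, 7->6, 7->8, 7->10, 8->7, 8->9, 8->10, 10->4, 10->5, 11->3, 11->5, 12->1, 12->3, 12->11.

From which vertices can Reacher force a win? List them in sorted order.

3, 4, 5, 6, 7, 8, 9, 10, 11

A0 = {9}
A1: add {6} — 6 (Reacher) has 6→9.
A2: add {7} — 7 (Reacher) has 7→6.
A3: add {5} — 5 (Reacher) has 5→7.
A4: add {10, 11} — 10 (Reacher) has 10→5; 11 (Reacher) has 11→5.
A5: add {3, 8} — 3 (Blocker): all of {9, 11} already in; 8 (Blocker): all of {7, 9, 10} already in.
A6: add {4} — 4 (Blocker): all of {5, 8, 9} already in.
A7 = A6; e.g. 1 (Blocker) can still go to 2. Fixed point.
Reacher's winning region = {3, 4, 5, 6, 7, 8, 9, 10, 11}.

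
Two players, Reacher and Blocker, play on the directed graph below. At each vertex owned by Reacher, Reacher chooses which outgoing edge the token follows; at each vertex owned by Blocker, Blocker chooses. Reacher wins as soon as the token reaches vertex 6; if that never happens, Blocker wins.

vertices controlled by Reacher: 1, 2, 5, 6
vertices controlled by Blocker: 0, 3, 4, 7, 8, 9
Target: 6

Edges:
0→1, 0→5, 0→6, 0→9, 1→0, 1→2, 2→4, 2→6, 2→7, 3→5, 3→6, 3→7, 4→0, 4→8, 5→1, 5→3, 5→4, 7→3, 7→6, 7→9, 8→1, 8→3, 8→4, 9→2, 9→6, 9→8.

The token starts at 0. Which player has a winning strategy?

A0 = {6}
A1: add {2} — 2 (Reacher) has 2→6.
A2: add {1} — 1 (Reacher) has 1→2.
A3: add {5} — 5 (Reacher) has 5→1.
A4 = A3; e.g. 0 (Blocker) can still go to 9. Fixed point.
0 never enters the attractor, so Blocker can avoid the target forever.

Blocker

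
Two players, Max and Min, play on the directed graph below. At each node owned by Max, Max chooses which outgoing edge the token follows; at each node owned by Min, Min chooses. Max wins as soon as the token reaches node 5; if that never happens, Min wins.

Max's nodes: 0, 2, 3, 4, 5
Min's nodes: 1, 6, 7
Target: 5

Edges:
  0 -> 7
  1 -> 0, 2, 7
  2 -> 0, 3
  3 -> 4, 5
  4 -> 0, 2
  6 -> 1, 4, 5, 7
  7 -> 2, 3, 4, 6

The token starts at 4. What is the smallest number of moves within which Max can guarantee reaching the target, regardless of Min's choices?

A0 = {5}
A1: add {3} — 3 (Max) has 3→5.
A2: add {2} — 2 (Max) has 2→3.
A3: add {4} — 4 (Max) has 4→2.
A4 = A3; e.g. 0 (Max) has no edge into A3. Fixed point.
4 enters the attractor at level 3, so Max can force the target in 3 moves from there.

3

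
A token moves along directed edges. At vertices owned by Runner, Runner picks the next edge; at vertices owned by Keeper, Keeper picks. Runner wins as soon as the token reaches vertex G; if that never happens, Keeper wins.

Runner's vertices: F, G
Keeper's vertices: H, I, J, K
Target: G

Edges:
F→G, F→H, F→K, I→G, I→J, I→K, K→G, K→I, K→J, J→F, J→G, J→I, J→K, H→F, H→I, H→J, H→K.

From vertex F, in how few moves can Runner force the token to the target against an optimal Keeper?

1

A0 = {G}
A1: add {F} — F (Runner) has F→G.
A2 = A1; e.g. H (Keeper) can still go to I. Fixed point.
F enters the attractor at level 1, so Runner can force the target in 1 move from there.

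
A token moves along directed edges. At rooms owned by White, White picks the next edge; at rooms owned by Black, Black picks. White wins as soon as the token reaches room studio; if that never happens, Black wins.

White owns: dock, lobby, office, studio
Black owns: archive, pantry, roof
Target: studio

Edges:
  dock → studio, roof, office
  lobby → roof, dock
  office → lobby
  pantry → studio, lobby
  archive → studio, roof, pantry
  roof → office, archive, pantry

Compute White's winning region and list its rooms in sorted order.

dock, lobby, office, pantry, studio

A0 = {studio}
A1: add {dock} — dock (White) has dock→studio.
A2: add {lobby} — lobby (White) has lobby→dock.
A3: add {office, pantry} — office (White) has office→lobby; pantry (Black): all of {studio, lobby} already in.
A4 = A3; e.g. roof (Black) can still go to archive. Fixed point.
White's winning region = {dock, lobby, office, pantry, studio}.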